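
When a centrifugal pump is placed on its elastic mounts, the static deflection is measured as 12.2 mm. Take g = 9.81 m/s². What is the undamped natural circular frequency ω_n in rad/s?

ω_n = √(g/δ_st) = √(9.81/0.0122) = √804.1 = 28.36 rad/s.

28.4 rad/s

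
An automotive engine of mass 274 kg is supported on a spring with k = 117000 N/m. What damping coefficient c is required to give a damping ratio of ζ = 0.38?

c_c = 2√(k·m) = 2√(117000 × 274) = 11320 N·s/m.
c = ζ·c_c = 0.38 × 11320 = 4303 N·s/m.

4300 N·s/m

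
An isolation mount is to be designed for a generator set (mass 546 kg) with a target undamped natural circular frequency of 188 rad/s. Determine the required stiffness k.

19300000 N/m

k = m·ω_n² = 546 × 188.0² = 546 × 35340 = 19300000 N/m.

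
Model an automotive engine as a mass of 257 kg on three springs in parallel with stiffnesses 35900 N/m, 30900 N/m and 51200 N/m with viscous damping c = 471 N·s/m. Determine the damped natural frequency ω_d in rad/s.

21.4 rad/s

Parallel springs add: k_eq = 35900 + 30900 + 51200 = 118000 N/m.
ω_n = √(k_eq/m) = √(118000/257) = 21.43 rad/s.
Critical damping c_c = 2√(k_eq·m) = 2√(118000 × 257) = 11010 N·s/m, so ζ = c/c_c = 471/11010 = 0.04276.
ω_d = ω_n√(1 − ζ²) = 21.43 × √(1 − 0.00183) = 21.41 rad/s.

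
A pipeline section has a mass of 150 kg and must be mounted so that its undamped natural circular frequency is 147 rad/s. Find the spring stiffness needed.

k = m·ω_n² = 150 × 147.0² = 150 × 21610 = 3241000 N/m.

3240000 N/m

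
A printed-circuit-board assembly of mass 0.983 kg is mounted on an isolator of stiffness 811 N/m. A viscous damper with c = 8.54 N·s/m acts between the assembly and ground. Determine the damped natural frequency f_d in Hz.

4.52 Hz

ω_n = √(k/m) = √(811.0/0.983) = 28.72 rad/s.
Critical damping c_c = 2√(k·m) = 2√(811.0 × 0.983) = 56.47 N·s/m, so ζ = c/c_c = 8.54/56.47 = 0.1512.
ω_d = ω_n√(1 − ζ²) = 28.72 × √(1 − 0.0229) = 28.39 rad/s.
f_d = ω_d/(2π) = 4.519 Hz.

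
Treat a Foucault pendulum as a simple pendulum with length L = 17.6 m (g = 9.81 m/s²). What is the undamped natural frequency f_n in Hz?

For a simple pendulum ω_n = √(g/L) = √(9.81/17.6) = √0.5574 = 0.7466 rad/s.
f_n = ω_n/(2π) = 0.7466/6.283 = 0.1188 Hz.

0.119 Hz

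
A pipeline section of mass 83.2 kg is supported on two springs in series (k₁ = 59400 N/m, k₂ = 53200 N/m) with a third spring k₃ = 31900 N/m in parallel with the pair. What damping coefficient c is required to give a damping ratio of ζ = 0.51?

2280 N·s/m

Series pair: k_s = k₁k₂/(k₁+k₂) = (59400)(53200)/(59400 + 53200) = 28060 N/m. In parallel with k₃: k_eq = 28060 + 31900 = 59960 N/m.
c_c = 2√(k_eq·m) = 2√(59960 × 83.2) = 4467 N·s/m.
c = ζ·c_c = 0.51 × 4467 = 2278 N·s/m.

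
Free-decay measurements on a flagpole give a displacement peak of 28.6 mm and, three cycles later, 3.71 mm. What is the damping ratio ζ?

Logarithmic decrement δ = (1/n)·ln(x₀/x_n) = (1/3)·ln(28.6/3.71) = (1/3)·ln(7.709) = 0.6808.
ζ = δ/√(4π² + δ²) = 0.6808/√(39.48 + 0.463) = 0.6808/6.320 = 0.1077.

0.108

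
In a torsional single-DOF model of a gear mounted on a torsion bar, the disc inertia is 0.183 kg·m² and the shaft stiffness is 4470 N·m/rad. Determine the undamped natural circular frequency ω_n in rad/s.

ω_n = √(k_t/J) = √(4470/0.183) = √24430 = 156.3 rad/s.

156 rad/s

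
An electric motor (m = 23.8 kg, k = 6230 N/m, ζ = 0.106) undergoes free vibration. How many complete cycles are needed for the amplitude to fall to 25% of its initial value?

3 cycles

Logarithmic decrement δ = 2πζ/√(1 − ζ²) = 2π × 0.1060/√(1 − 0.0112) = 0.6698.
x_n/x₀ = e^(−nδ) ≤ 0.25; take ln: n ≥ ln(1/0.25)/δ = 1.386/0.6698 = 2.070.
So 3 complete cycles are required.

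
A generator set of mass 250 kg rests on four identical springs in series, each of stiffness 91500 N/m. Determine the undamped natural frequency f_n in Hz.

1.52 Hz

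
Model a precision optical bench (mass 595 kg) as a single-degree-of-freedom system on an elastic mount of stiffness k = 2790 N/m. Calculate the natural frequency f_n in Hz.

0.345 Hz

ω_n = √(k/m) = √(2790/595) = √4.689 = 2.165 rad/s.
f_n = ω_n/(2π) = 2.165/6.283 = 0.3446 Hz.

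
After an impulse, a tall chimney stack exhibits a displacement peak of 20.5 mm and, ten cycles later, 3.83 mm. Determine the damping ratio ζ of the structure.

0.0267

Logarithmic decrement δ = (1/n)·ln(x₀/x_n) = (1/10)·ln(20.5/3.83) = (1/10)·ln(5.352) = 0.1678.
ζ = δ/√(4π² + δ²) = 0.1678/√(39.48 + 0.0281) = 0.1678/6.285 = 0.02669.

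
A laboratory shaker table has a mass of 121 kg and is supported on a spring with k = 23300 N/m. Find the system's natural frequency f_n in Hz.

ω_n = √(k/m) = √(23300/121) = √192.6 = 13.88 rad/s.
f_n = ω_n/(2π) = 13.88/6.283 = 2.209 Hz.

2.21 Hz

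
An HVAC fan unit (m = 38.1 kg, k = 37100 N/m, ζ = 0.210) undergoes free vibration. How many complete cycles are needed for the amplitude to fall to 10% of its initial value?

Logarithmic decrement δ = 2πζ/√(1 − ζ²) = 2π × 0.2100/√(1 − 0.0441) = 1.350.
x_n/x₀ = e^(−nδ) ≤ 0.1; take ln: n ≥ ln(1/0.1)/δ = 2.303/1.350 = 1.706.
So 2 complete cycles are required.

2 cycles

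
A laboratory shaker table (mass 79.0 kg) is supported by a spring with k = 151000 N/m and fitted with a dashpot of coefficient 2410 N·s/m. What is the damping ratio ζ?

ω_n = √(k/m) = √(151000/79.0) = 43.72 rad/s.
Critical damping c_c = 2√(k·m) = 2√(151000 × 79.0) = 6908 N·s/m, so ζ = c/c_c = 2410/6908 = 0.3489.

0.349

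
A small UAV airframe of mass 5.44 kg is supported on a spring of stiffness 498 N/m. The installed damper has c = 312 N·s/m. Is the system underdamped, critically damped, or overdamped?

overdamped

c_c = 2√(k·m) = 104.1 N·s/m; ζ = c/c_c = 312/104.1 = 3.00.
Since ζ > 1 the system is overdamped.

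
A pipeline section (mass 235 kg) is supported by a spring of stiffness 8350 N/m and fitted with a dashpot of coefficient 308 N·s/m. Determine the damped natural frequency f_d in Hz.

0.943 Hz

ω_n = √(k/m) = √(8350/235) = 5.961 rad/s.
Critical damping c_c = 2√(k·m) = 2√(8350 × 235) = 2802 N·s/m, so ζ = c/c_c = 308/2802 = 0.1099.
ω_d = ω_n√(1 − ζ²) = 5.961 × √(1 − 0.0121) = 5.925 rad/s.
f_d = ω_d/(2π) = 0.9430 Hz.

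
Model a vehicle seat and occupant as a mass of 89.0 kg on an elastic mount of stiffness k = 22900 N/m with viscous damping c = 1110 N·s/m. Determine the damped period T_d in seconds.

ω_n = √(k/m) = √(22900/89.0) = 16.04 rad/s.
Critical damping c_c = 2√(k·m) = 2√(22900 × 89.0) = 2855 N·s/m, so ζ = c/c_c = 1110/2855 = 0.3888.
ω_d = ω_n√(1 − ζ²) = 16.04 × √(1 − 0.151) = 14.78 rad/s.
T_d = 2π/ω_d = 0.4251 s.

0.425 s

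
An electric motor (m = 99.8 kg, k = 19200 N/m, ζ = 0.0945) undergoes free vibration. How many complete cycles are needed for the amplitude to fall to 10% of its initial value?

4 cycles

Logarithmic decrement δ = 2πζ/√(1 − ζ²) = 2π × 0.09450/√(1 − 0.00893) = 0.5964.
x_n/x₀ = e^(−nδ) ≤ 0.1; take ln: n ≥ ln(1/0.1)/δ = 2.303/0.5964 = 3.861.
So 4 complete cycles are required.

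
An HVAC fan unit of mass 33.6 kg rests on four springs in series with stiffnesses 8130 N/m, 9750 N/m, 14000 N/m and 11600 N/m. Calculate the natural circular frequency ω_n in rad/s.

8.81 rad/s

Series springs: 1/k_eq = 1/8130 + 1/9750 + 1/14000 + 1/11600 = 0.0003832, so k_eq = 2610 N/m.
ω_n = √(k_eq/m) = √(2610/33.6) = √77.67 = 8.813 rad/s.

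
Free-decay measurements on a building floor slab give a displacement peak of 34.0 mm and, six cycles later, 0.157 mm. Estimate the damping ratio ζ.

0.141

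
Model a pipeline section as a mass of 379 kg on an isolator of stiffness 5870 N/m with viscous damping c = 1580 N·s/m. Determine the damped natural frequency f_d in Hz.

0.531 Hz

ω_n = √(k/m) = √(5870/379) = 3.935 rad/s.
Critical damping c_c = 2√(k·m) = 2√(5870 × 379) = 2983 N·s/m, so ζ = c/c_c = 1580/2983 = 0.5296.
ω_d = ω_n√(1 − ζ²) = 3.935 × √(1 − 0.281) = 3.338 rad/s.
f_d = ω_d/(2π) = 0.5313 Hz.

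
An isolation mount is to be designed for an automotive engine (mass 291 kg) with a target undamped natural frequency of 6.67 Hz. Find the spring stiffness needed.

ω_n = 2πf_n = 2π × 6.67 = 41.91 rad/s.
k = m·ω_n² = 291 × 41.91² = 291 × 1756 = 511100 N/m.

511000 N/m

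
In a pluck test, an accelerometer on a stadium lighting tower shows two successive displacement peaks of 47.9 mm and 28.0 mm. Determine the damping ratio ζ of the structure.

0.0851

Logarithmic decrement δ = (1/n)·ln(x₀/x_n) = (1/1)·ln(47.9/28.0) = (1/1)·ln(1.711) = 0.5369.
ζ = δ/√(4π² + δ²) = 0.5369/√(39.48 + 0.288) = 0.5369/6.306 = 0.08514.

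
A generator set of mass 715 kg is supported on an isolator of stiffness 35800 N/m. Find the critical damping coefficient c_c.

c_c = 2√(k·m) = 2√(35800 × 715) = 2 × 5059 = 10120 N·s/m.

10100 N·s/m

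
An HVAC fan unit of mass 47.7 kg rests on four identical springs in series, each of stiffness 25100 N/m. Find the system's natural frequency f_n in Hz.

1.83 Hz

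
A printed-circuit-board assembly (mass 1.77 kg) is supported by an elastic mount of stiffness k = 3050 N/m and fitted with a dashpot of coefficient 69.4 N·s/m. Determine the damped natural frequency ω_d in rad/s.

36.6 rad/s

ω_n = √(k/m) = √(3050/1.77) = 41.51 rad/s.
Critical damping c_c = 2√(k·m) = 2√(3050 × 1.77) = 146.9 N·s/m, so ζ = c/c_c = 69.4/146.9 = 0.4723.
ω_d = ω_n√(1 − ζ²) = 41.51 × √(1 − 0.223) = 36.59 rad/s.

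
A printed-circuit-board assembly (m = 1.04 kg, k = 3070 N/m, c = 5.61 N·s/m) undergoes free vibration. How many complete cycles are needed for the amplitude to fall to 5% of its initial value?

10 cycles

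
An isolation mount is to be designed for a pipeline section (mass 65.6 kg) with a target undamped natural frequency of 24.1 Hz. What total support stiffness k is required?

ω_n = 2πf_n = 2π × 24.1 = 151.4 rad/s.
k = m·ω_n² = 65.6 × 151.4² = 65.6 × 22930 = 1504000 N/m.

1500000 N/m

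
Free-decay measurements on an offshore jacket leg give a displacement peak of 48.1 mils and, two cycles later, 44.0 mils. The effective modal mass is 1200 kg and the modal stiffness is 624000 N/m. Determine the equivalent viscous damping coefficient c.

Logarithmic decrement δ = (1/n)·ln(x₀/x_n) = (1/2)·ln(48.1/44.0) = (1/2)·ln(1.093) = 0.04455.
ζ = δ/√(4π² + δ²) = 0.04455/√(39.48 + 0.00198) = 0.04455/6.283 = 0.007090.
c = ζ · 2√(km) = 0.007090 × 2√(624000 × 1200) = 0.007090 × 54730 = 388.0 N·s/m.

388 N·s/m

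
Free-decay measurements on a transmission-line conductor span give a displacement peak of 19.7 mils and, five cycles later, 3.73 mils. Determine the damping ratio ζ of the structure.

Logarithmic decrement δ = (1/n)·ln(x₀/x_n) = (1/5)·ln(19.7/3.73) = (1/5)·ln(5.282) = 0.3328.
ζ = δ/√(4π² + δ²) = 0.3328/√(39.48 + 0.111) = 0.3328/6.292 = 0.05290.

0.0529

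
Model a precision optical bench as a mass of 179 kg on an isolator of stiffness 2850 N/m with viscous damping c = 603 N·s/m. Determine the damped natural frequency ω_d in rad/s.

ω_n = √(k/m) = √(2850/179) = 3.990 rad/s.
Critical damping c_c = 2√(k·m) = 2√(2850 × 179) = 1428 N·s/m, so ζ = c/c_c = 603/1428 = 0.4221.
ω_d = ω_n√(1 − ζ²) = 3.990 × √(1 − 0.178) = 3.617 rad/s.

3.62 rad/s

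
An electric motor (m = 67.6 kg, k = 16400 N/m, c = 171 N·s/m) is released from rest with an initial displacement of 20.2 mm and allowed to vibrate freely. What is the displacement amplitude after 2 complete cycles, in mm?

7.26 mm

ζ = c/(2√(km)) = 171/(2√(16400 × 67.6)) = 171/2106 = 0.08120.
Logarithmic decrement δ = 2πζ/√(1 − ζ²) = 2π × 0.08120/√(1 − 0.00659) = 0.5119.
After n cycles, x_n/x₀ = e^(−nδ), so x_2 = 20.2 × e^(−2 × 0.5119) = 20.2 × 0.3592 = 7.256 mm.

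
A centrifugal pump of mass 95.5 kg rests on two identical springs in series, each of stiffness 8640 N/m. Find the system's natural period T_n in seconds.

0.934 s

Series springs: 1/k_eq = 2/8640, so k_eq = 8640/2 = 4320 N/m.
ω_n = √(k_eq/m) = √(4320/95.5) = √45.24 = 6.726 rad/s.
T_n = 2π/ω_n = 6.283/6.726 = 0.9342 s.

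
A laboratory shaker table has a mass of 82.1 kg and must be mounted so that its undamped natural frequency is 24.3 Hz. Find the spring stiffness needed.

ω_n = 2πf_n = 2π × 24.3 = 152.7 rad/s.
k = m·ω_n² = 82.1 × 152.7² = 82.1 × 23310 = 1914000 N/m.

1910000 N/m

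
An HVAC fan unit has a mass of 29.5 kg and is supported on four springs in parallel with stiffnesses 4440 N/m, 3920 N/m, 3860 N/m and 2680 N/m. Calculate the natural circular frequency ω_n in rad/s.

Parallel springs add: k_eq = 4440 + 3920 + 3860 + 2680 = 14900 N/m.
ω_n = √(k_eq/m) = √(14900/29.5) = √505.1 = 22.47 rad/s.

22.5 rad/s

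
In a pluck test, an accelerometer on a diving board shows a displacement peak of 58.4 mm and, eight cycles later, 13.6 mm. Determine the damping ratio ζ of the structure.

Logarithmic decrement δ = (1/n)·ln(x₀/x_n) = (1/8)·ln(58.4/13.6) = (1/8)·ln(4.294) = 0.1822.
ζ = δ/√(4π² + δ²) = 0.1822/√(39.48 + 0.0332) = 0.1822/6.286 = 0.02898.

0.0290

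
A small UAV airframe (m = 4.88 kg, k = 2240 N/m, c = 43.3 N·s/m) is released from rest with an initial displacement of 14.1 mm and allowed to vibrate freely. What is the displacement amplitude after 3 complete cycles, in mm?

ζ = c/(2√(km)) = 43.3/(2√(2240 × 4.88)) = 43.3/209.1 = 0.2071.
Logarithmic decrement δ = 2πζ/√(1 − ζ²) = 2π × 0.2071/√(1 − 0.0429) = 1.330.
After n cycles, x_n/x₀ = e^(−nδ), so x_3 = 14.1 × e^(−3 × 1.330) = 14.1 × 0.01851 = 0.2609 mm.

0.261 mm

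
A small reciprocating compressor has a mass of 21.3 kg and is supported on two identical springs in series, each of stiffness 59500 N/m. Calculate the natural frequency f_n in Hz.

Series springs: 1/k_eq = 2/59500, so k_eq = 59500/2 = 29750 N/m.
ω_n = √(k_eq/m) = √(29750/21.3) = √1397 = 37.37 rad/s.
f_n = ω_n/(2π) = 37.37/6.283 = 5.948 Hz.

5.95 Hz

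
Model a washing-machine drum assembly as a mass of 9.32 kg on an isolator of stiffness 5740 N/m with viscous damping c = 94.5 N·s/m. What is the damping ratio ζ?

0.204

ω_n = √(k/m) = √(5740/9.32) = 24.82 rad/s.
Critical damping c_c = 2√(k·m) = 2√(5740 × 9.32) = 462.6 N·s/m, so ζ = c/c_c = 94.5/462.6 = 0.2043.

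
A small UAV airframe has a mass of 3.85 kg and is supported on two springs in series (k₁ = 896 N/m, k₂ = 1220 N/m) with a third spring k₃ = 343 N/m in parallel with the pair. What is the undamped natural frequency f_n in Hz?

Series pair: k_s = k₁k₂/(k₁+k₂) = (896)(1220)/(896 + 1220) = 516.6 N/m. In parallel with k₃: k_eq = 516.6 + 343 = 859.6 N/m.
ω_n = √(k_eq/m) = √(859.6/3.85) = √223.3 = 14.94 rad/s.
f_n = ω_n/(2π) = 14.94/6.283 = 2.378 Hz.

2.38 Hz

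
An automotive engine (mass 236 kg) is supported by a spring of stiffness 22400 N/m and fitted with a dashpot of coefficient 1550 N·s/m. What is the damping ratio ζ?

ω_n = √(k/m) = √(22400/236) = 9.742 rad/s.
Critical damping c_c = 2√(k·m) = 2√(22400 × 236) = 4598 N·s/m, so ζ = c/c_c = 1550/4598 = 0.3371.

0.337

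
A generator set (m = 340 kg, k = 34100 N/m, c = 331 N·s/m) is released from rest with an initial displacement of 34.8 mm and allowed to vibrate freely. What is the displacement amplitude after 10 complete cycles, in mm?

1.64 mm

ζ = c/(2√(km)) = 331/(2√(34100 × 340)) = 331/6810 = 0.04861.
Logarithmic decrement δ = 2πζ/√(1 − ζ²) = 2π × 0.04861/√(1 − 0.00236) = 0.3058.
After n cycles, x_n/x₀ = e^(−nδ), so x_10 = 34.8 × e^(−10 × 0.3058) = 34.8 × 0.04700 = 1.636 mm.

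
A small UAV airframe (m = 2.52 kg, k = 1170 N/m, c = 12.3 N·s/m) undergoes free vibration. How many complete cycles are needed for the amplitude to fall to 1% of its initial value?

7 cycles

ζ = c/(2√(km)) = 12.3/(2√(1170 × 2.52)) = 12.3/108.6 = 0.1133.
Logarithmic decrement δ = 2πζ/√(1 − ζ²) = 2π × 0.1133/√(1 − 0.0128) = 0.7163.
x_n/x₀ = e^(−nδ) ≤ 0.01; take ln: n ≥ ln(1/0.01)/δ = 4.605/0.7163 = 6.430.
So 7 complete cycles are required.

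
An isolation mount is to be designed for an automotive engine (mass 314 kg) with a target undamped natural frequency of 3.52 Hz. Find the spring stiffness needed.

154000 N/m

ω_n = 2πf_n = 2π × 3.52 = 22.12 rad/s.
k = m·ω_n² = 314 × 22.12² = 314 × 489.2 = 153600 N/m.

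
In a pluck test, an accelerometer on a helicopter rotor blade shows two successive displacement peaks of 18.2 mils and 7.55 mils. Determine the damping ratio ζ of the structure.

0.139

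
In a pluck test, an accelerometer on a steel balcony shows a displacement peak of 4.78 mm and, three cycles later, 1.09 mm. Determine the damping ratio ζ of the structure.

Logarithmic decrement δ = (1/n)·ln(x₀/x_n) = (1/3)·ln(4.78/1.09) = (1/3)·ln(4.385) = 0.4928.
ζ = δ/√(4π² + δ²) = 0.4928/√(39.48 + 0.243) = 0.4928/6.302 = 0.07818.

0.0782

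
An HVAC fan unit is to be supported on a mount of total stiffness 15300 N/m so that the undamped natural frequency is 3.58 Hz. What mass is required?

ω_n = 2πf_n = 2π × 3.58 = 22.49 rad/s.
m = k/ω_n² = 15300/22.49² = 15300/506.0 = 30.24 kg.

30.2 kg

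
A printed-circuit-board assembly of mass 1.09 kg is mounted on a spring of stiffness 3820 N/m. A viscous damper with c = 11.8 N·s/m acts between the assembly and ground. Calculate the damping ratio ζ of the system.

0.0914

ω_n = √(k/m) = √(3820/1.09) = 59.20 rad/s.
Critical damping c_c = 2√(k·m) = 2√(3820 × 1.09) = 129.1 N·s/m, so ζ = c/c_c = 11.8/129.1 = 0.09143.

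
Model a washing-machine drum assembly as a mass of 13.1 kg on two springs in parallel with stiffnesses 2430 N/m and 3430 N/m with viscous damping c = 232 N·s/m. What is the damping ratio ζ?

0.419

Parallel springs add: k_eq = 2430 + 3430 = 5860 N/m.
ω_n = √(k_eq/m) = √(5860/13.1) = 21.15 rad/s.
Critical damping c_c = 2√(k_eq·m) = 2√(5860 × 13.1) = 554.1 N·s/m, so ζ = c/c_c = 232/554.1 = 0.4187.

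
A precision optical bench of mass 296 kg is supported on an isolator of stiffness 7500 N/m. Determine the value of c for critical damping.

c_c = 2√(k·m) = 2√(7500 × 296) = 2 × 1490 = 2980 N·s/m.

2980 N·s/m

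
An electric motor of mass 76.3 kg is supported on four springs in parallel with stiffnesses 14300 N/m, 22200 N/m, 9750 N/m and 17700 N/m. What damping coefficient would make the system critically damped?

4420 N·s/m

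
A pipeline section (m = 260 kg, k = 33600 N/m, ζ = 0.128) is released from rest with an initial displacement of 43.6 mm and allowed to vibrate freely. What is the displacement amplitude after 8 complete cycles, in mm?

Logarithmic decrement δ = 2πζ/√(1 − ζ²) = 2π × 0.1280/√(1 − 0.0164) = 0.8109.
After n cycles, x_n/x₀ = e^(−nδ), so x_8 = 43.6 × e^(−8 × 0.8109) = 43.6 × 0.001523 = 0.06638 mm.

0.0664 mm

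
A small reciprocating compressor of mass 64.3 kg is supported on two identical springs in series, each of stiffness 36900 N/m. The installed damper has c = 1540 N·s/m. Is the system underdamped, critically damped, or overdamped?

underdamped

Series springs: 1/k_eq = 2/36900, so k_eq = 36900/2 = 18450 N/m.
c_c = 2√(k_eq·m) = 2178 N·s/m; ζ = c/c_c = 1540/2178 = 0.707.
Since ζ < 1 the system is underdamped.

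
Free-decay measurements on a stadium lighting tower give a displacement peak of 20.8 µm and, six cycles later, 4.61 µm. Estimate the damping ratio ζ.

0.0399

Logarithmic decrement δ = (1/n)·ln(x₀/x_n) = (1/6)·ln(20.8/4.61) = (1/6)·ln(4.512) = 0.2511.
ζ = δ/√(4π² + δ²) = 0.2511/√(39.48 + 0.0631) = 0.2511/6.288 = 0.03994.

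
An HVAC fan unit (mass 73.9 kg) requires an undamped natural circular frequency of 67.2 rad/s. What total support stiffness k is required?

k = m·ω_n² = 73.9 × 67.20² = 73.9 × 4516 = 333700 N/m.

334000 N/m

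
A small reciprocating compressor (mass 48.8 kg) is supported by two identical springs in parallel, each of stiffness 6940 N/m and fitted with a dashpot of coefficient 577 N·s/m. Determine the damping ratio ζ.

0.351

Parallel springs add: k_eq = 2 × 6940 = 13880 N/m.
ω_n = √(k_eq/m) = √(13880/48.8) = 16.86 rad/s.
Critical damping c_c = 2√(k_eq·m) = 2√(13880 × 48.8) = 1646 N·s/m, so ζ = c/c_c = 577/1646 = 0.3505.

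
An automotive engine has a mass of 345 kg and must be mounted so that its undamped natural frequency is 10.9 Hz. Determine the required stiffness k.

1620000 N/m

ω_n = 2πf_n = 2π × 10.9 = 68.49 rad/s.
k = m·ω_n² = 345 × 68.49² = 345 × 4690 = 1618000 N/m.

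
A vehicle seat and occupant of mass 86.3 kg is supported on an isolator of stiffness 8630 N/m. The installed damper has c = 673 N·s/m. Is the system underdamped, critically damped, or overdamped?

c_c = 2√(k·m) = 1726 N·s/m; ζ = c/c_c = 673/1726 = 0.390.
Since ζ < 1 the system is underdamped.

underdamped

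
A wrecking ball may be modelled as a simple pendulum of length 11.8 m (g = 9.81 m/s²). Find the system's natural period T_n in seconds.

For a simple pendulum ω_n = √(g/L) = √(9.81/11.8) = √0.8314 = 0.9118 rad/s.
T_n = 2π/ω_n = 6.283/0.9118 = 6.891 s.

6.89 s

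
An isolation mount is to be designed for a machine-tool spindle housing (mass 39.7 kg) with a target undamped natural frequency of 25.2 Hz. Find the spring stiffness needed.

995000 N/m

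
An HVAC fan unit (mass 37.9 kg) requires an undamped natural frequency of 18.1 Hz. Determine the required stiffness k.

490000 N/m

ω_n = 2πf_n = 2π × 18.1 = 113.7 rad/s.
k = m·ω_n² = 37.9 × 113.7² = 37.9 × 12930 = 490200 N/m.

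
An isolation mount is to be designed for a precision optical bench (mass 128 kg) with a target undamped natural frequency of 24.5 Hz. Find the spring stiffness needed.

3030000 N/m

ω_n = 2πf_n = 2π × 24.5 = 153.9 rad/s.
k = m·ω_n² = 128 × 153.9² = 128 × 23700 = 3033000 N/m.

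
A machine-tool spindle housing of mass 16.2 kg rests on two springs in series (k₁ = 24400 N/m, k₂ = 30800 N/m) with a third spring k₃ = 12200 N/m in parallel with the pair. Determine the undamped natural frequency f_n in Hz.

6.35 Hz

Series pair: k_s = k₁k₂/(k₁+k₂) = (24400)(30800)/(24400 + 30800) = 13610 N/m. In parallel with k₃: k_eq = 13610 + 12200 = 25810 N/m.
ω_n = √(k_eq/m) = √(25810/16.2) = √1593 = 39.92 rad/s.
f_n = ω_n/(2π) = 39.92/6.283 = 6.353 Hz.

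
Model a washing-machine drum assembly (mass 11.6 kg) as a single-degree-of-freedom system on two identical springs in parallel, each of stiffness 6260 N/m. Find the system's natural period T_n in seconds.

0.191 s

Parallel springs add: k_eq = 2 × 6260 = 12520 N/m.
ω_n = √(k_eq/m) = √(12520/11.6) = √1079 = 32.85 rad/s.
T_n = 2π/ω_n = 6.283/32.85 = 0.1913 s.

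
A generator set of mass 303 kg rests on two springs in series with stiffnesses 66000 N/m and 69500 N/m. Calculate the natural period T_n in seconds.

0.594 s

Series springs: 1/k_eq = 1/66000 + 1/69500 = 2.954×10^-5, so k_eq = 33850 N/m.
ω_n = √(k_eq/m) = √(33850/303) = √111.7 = 10.57 rad/s.
T_n = 2π/ω_n = 6.283/10.57 = 0.5944 s.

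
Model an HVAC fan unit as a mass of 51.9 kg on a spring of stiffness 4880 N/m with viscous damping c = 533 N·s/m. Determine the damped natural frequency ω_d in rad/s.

8.23 rad/s

ω_n = √(k/m) = √(4880/51.9) = 9.697 rad/s.
Critical damping c_c = 2√(k·m) = 2√(4880 × 51.9) = 1007 N·s/m, so ζ = c/c_c = 533/1007 = 0.5295.
ω_d = ω_n√(1 − ζ²) = 9.697 × √(1 − 0.280) = 8.226 rad/s.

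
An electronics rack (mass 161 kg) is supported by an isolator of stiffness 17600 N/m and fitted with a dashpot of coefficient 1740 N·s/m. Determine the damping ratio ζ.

0.517

ω_n = √(k/m) = √(17600/161) = 10.46 rad/s.
Critical damping c_c = 2√(k·m) = 2√(17600 × 161) = 3367 N·s/m, so ζ = c/c_c = 1740/3367 = 0.5168.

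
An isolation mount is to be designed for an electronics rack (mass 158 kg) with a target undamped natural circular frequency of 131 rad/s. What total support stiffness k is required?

k = m·ω_n² = 158 × 131.0² = 158 × 17160 = 2711000 N/m.

2710000 N/m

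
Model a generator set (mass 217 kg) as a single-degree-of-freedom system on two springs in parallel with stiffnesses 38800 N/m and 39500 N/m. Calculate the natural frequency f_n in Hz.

Parallel springs add: k_eq = 38800 + 39500 = 78300 N/m.
ω_n = √(k_eq/m) = √(78300/217) = √360.8 = 19.00 rad/s.
f_n = ω_n/(2π) = 19.00/6.283 = 3.023 Hz.

3.02 Hz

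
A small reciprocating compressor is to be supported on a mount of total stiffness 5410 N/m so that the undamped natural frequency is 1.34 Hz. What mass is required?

76.3 kg

ω_n = 2πf_n = 2π × 1.34 = 8.419 rad/s.
m = k/ω_n² = 5410/8.419² = 5410/70.89 = 76.32 kg.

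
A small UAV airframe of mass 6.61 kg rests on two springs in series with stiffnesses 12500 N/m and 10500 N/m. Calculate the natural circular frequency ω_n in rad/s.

29.4 rad/s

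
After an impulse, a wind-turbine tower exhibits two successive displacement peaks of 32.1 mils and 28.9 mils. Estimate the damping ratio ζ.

0.0167

Logarithmic decrement δ = (1/n)·ln(x₀/x_n) = (1/1)·ln(32.1/28.9) = (1/1)·ln(1.111) = 0.1050.
ζ = δ/√(4π² + δ²) = 0.1050/√(39.48 + 0.0110) = 0.1050/6.284 = 0.01671.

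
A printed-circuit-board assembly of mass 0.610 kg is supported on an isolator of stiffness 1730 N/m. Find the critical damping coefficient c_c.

c_c = 2√(k·m) = 2√(1730 × 0.610) = 2 × 32.49 = 64.97 N·s/m.

65.0 N·s/m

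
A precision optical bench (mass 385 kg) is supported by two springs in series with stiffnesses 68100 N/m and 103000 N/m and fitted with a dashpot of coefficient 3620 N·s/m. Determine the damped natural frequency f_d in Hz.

1.46 Hz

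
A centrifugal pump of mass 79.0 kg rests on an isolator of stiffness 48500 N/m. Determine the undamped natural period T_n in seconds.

0.254 s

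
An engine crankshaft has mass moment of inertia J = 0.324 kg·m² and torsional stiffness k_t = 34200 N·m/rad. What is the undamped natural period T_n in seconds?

0.0193 s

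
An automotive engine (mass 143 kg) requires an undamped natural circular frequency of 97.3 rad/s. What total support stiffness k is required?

k = m·ω_n² = 143 × 97.30² = 143 × 9467 = 1354000 N/m.

1350000 N/m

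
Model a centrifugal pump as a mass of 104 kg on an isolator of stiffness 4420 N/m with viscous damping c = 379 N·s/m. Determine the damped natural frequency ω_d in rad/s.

6.26 rad/s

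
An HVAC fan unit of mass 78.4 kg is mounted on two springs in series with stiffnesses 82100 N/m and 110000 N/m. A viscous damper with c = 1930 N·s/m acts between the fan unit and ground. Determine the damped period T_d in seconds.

Series springs: 1/k_eq = 1/82100 + 1/110000 = 2.127×10^-5, so k_eq = 47010 N/m.
ω_n = √(k_eq/m) = √(47010/78.4) = 24.49 rad/s.
Critical damping c_c = 2√(k_eq·m) = 2√(47010 × 78.4) = 3840 N·s/m, so ζ = c/c_c = 1930/3840 = 0.5026.
ω_d = ω_n√(1 − ζ²) = 24.49 × √(1 − 0.253) = 21.17 rad/s.
T_d = 2π/ω_d = 0.2968 s.

0.297 s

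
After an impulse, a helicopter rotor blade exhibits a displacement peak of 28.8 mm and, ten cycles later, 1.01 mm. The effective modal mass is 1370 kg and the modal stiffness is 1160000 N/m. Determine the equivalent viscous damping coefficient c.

Logarithmic decrement δ = (1/n)·ln(x₀/x_n) = (1/10)·ln(28.8/1.01) = (1/10)·ln(28.51) = 0.3350.
ζ = δ/√(4π² + δ²) = 0.3350/√(39.48 + 0.112) = 0.3350/6.292 = 0.05325.
c = ζ · 2√(km) = 0.05325 × 2√(1160000 × 1370) = 0.05325 × 79730 = 4245 N·s/m.

4250 N·s/m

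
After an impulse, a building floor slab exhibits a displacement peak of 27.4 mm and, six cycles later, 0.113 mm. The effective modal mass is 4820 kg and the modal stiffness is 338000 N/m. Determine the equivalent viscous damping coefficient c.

11600 N·s/m

Logarithmic decrement δ = (1/n)·ln(x₀/x_n) = (1/6)·ln(27.4/0.113) = (1/6)·ln(242.5) = 0.9152.
ζ = δ/√(4π² + δ²) = 0.9152/√(39.48 + 0.838) = 0.9152/6.349 = 0.1441.
c = ζ · 2√(km) = 0.1441 × 2√(338000 × 4820) = 0.1441 × 80730 = 11640 N·s/m.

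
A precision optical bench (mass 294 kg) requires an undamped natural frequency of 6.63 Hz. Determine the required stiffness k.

510000 N/m

ω_n = 2πf_n = 2π × 6.63 = 41.66 rad/s.
k = m·ω_n² = 294 × 41.66² = 294 × 1735 = 510200 N/m.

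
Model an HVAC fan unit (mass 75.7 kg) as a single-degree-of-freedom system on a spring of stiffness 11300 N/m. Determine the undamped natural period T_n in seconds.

ω_n = √(k/m) = √(11300/75.7) = √149.3 = 12.22 rad/s.
T_n = 2π/ω_n = 6.283/12.22 = 0.5143 s.

0.514 s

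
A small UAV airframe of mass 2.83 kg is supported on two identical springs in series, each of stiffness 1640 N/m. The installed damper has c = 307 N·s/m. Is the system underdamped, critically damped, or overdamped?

Series springs: 1/k_eq = 2/1640, so k_eq = 1640/2 = 820.0 N/m.
c_c = 2√(k_eq·m) = 96.35 N·s/m; ζ = c/c_c = 307/96.35 = 3.19.
Since ζ > 1 the system is overdamped.

overdamped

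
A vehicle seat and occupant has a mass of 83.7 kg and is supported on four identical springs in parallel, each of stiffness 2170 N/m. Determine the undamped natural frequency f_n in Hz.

1.62 Hz

Parallel springs add: k_eq = 4 × 2170 = 8680 N/m.
ω_n = √(k_eq/m) = √(8680/83.7) = √103.7 = 10.18 rad/s.
f_n = ω_n/(2π) = 10.18/6.283 = 1.621 Hz.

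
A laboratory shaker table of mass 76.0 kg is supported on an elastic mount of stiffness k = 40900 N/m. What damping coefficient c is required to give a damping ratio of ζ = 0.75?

2640 N·s/m

c_c = 2√(k·m) = 2√(40900 × 76.0) = 3526 N·s/m.
c = ζ·c_c = 0.75 × 3526 = 2645 N·s/m.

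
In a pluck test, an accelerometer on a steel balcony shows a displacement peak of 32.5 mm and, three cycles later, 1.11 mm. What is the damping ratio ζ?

Logarithmic decrement δ = (1/n)·ln(x₀/x_n) = (1/3)·ln(32.5/1.11) = (1/3)·ln(29.28) = 1.126.
ζ = δ/√(4π² + δ²) = 1.126/√(39.48 + 1.27) = 1.126/6.383 = 0.1763.

0.176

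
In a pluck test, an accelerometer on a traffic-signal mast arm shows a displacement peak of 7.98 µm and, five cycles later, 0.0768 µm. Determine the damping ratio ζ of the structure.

0.146

Logarithmic decrement δ = (1/n)·ln(x₀/x_n) = (1/5)·ln(7.98/0.0768) = (1/5)·ln(103.9) = 0.9287.
ζ = δ/√(4π² + δ²) = 0.9287/√(39.48 + 0.862) = 0.9287/6.351 = 0.1462.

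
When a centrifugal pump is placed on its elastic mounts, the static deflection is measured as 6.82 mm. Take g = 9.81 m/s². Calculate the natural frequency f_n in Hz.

ω_n = √(g/δ_st) = √(9.81/0.00682) = √1438 = 37.93 rad/s.
f_n = ω_n/(2π) = 37.93/6.283 = 6.036 Hz.

6.04 Hz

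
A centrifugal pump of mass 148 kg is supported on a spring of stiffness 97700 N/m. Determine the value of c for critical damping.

c_c = 2√(k·m) = 2√(97700 × 148) = 2 × 3803 = 7605 N·s/m.

7610 N·s/m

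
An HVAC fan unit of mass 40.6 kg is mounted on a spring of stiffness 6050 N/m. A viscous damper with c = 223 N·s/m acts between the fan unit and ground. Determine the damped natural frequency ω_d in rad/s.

ω_n = √(k/m) = √(6050/40.6) = 12.21 rad/s.
Critical damping c_c = 2√(k·m) = 2√(6050 × 40.6) = 991.2 N·s/m, so ζ = c/c_c = 223/991.2 = 0.2250.
ω_d = ω_n√(1 − ζ²) = 12.21 × √(1 − 0.0506) = 11.89 rad/s.

11.9 rad/s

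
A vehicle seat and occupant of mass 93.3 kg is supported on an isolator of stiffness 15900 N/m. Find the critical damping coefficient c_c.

2440 N·s/m

c_c = 2√(k·m) = 2√(15900 × 93.3) = 2 × 1218 = 2436 N·s/m.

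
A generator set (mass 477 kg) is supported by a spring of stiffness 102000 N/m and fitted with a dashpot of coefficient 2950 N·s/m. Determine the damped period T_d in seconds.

0.440 s

ω_n = √(k/m) = √(102000/477) = 14.62 rad/s.
Critical damping c_c = 2√(k·m) = 2√(102000 × 477) = 13950 N·s/m, so ζ = c/c_c = 2950/13950 = 0.2115.
ω_d = ω_n√(1 − ζ²) = 14.62 × √(1 − 0.0447) = 14.29 rad/s.
T_d = 2π/ω_d = 0.4396 s.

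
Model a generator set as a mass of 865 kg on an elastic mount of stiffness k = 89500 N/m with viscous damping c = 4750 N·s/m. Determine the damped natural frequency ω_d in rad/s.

9.79 rad/s

ω_n = √(k/m) = √(89500/865) = 10.17 rad/s.
Critical damping c_c = 2√(k·m) = 2√(89500 × 865) = 17600 N·s/m, so ζ = c/c_c = 4750/17600 = 0.2699.
ω_d = ω_n√(1 − ζ²) = 10.17 × √(1 − 0.0729) = 9.794 rad/s.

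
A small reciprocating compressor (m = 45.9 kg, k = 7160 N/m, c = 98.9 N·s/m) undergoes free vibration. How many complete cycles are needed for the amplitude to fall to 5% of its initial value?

ζ = c/(2√(km)) = 98.9/(2√(7160 × 45.9)) = 98.9/1147 = 0.08626.
Logarithmic decrement δ = 2πζ/√(1 − ζ²) = 2π × 0.08626/√(1 − 0.00744) = 0.5440.
x_n/x₀ = e^(−nδ) ≤ 0.05; take ln: n ≥ ln(1/0.05)/δ = 2.996/0.5440 = 5.507.
So 6 complete cycles are required.

6 cycles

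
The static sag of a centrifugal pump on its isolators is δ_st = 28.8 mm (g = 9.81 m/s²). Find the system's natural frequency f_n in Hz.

ω_n = √(g/δ_st) = √(9.81/0.0288) = √340.6 = 18.46 rad/s.
f_n = ω_n/(2π) = 18.46/6.283 = 2.937 Hz.

2.94 Hz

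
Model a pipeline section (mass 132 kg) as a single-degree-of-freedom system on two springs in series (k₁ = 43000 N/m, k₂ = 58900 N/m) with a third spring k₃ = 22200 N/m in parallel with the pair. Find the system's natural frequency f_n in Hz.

3.00 Hz

Series pair: k_s = k₁k₂/(k₁+k₂) = (43000)(58900)/(43000 + 58900) = 24850 N/m. In parallel with k₃: k_eq = 24850 + 22200 = 47050 N/m.
ω_n = √(k_eq/m) = √(47050/132) = √356.5 = 18.88 rad/s.
f_n = ω_n/(2π) = 18.88/6.283 = 3.005 Hz.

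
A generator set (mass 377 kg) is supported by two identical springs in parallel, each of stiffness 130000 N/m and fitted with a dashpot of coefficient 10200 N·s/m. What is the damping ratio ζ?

Parallel springs add: k_eq = 2 × 130000 = 260000 N/m.
ω_n = √(k_eq/m) = √(260000/377) = 26.26 rad/s.
Critical damping c_c = 2√(k_eq·m) = 2√(260000 × 377) = 19800 N·s/m, so ζ = c/c_c = 10200/19800 = 0.5151.

0.515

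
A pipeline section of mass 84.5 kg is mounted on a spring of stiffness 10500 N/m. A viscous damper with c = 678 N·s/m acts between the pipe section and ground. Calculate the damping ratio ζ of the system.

ω_n = √(k/m) = √(10500/84.5) = 11.15 rad/s.
Critical damping c_c = 2√(k·m) = 2√(10500 × 84.5) = 1884 N·s/m, so ζ = c/c_c = 678/1884 = 0.3599.

0.360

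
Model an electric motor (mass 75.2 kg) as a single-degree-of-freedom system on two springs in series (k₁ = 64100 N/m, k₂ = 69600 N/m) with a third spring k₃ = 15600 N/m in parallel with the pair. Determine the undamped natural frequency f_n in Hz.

Series pair: k_s = k₁k₂/(k₁+k₂) = (64100)(69600)/(64100 + 69600) = 33370 N/m. In parallel with k₃: k_eq = 33370 + 15600 = 48970 N/m.
ω_n = √(k_eq/m) = √(48970/75.2) = √651.2 = 25.52 rad/s.
f_n = ω_n/(2π) = 25.52/6.283 = 4.061 Hz.

4.06 Hz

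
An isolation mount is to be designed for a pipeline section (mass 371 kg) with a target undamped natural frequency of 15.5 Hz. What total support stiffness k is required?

ω_n = 2πf_n = 2π × 15.5 = 97.39 rad/s.
k = m·ω_n² = 371 × 97.39² = 371 × 9485 = 3519000 N/m.

3520000 N/m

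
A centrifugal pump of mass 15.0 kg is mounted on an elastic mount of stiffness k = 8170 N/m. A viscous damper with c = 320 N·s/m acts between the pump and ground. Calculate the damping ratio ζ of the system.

ω_n = √(k/m) = √(8170/15.0) = 23.34 rad/s.
Critical damping c_c = 2√(k·m) = 2√(8170 × 15.0) = 700.1 N·s/m, so ζ = c/c_c = 320/700.1 = 0.4570.

0.457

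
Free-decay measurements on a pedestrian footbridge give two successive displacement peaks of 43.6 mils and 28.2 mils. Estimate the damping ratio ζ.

0.0692

Logarithmic decrement δ = (1/n)·ln(x₀/x_n) = (1/1)·ln(43.6/28.2) = (1/1)·ln(1.546) = 0.4357.
ζ = δ/√(4π² + δ²) = 0.4357/√(39.48 + 0.190) = 0.4357/6.298 = 0.06918.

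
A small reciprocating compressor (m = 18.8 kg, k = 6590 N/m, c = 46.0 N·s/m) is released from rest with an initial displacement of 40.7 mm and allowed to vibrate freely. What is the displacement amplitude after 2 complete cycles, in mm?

ζ = c/(2√(km)) = 46.0/(2√(6590 × 18.8)) = 46.0/704.0 = 0.06534.
Logarithmic decrement δ = 2πζ/√(1 − ζ²) = 2π × 0.06534/√(1 − 0.00427) = 0.4114.
After n cycles, x_n/x₀ = e^(−nδ), so x_2 = 40.7 × e^(−2 × 0.4114) = 40.7 × 0.4392 = 17.87 mm.

17.9 mm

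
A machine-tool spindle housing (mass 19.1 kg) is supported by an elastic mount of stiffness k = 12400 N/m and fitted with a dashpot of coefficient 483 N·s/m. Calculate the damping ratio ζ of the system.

0.496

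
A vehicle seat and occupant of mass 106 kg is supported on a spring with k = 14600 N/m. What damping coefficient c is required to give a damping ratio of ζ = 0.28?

c_c = 2√(k·m) = 2√(14600 × 106) = 2488 N·s/m.
c = ζ·c_c = 0.28 × 2488 = 696.7 N·s/m.

697 N·s/m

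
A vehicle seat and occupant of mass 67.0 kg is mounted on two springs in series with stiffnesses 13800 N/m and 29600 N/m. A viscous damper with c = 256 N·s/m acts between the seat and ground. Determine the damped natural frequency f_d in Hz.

Series springs: 1/k_eq = 1/13800 + 1/29600 = 0.0001062, so k_eq = 9412 N/m.
ω_n = √(k_eq/m) = √(9412/67.0) = 11.85 rad/s.
Critical damping c_c = 2√(k_eq·m) = 2√(9412 × 67.0) = 1588 N·s/m, so ζ = c/c_c = 256/1588 = 0.1612.
ω_d = ω_n√(1 − ζ²) = 11.85 × √(1 − 0.0260) = 11.70 rad/s.
f_d = ω_d/(2π) = 1.862 Hz.

1.86 Hz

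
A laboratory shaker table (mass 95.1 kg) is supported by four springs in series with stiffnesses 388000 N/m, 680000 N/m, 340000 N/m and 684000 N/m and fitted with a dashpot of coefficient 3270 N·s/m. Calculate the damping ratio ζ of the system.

0.487

Series springs: 1/k_eq = 1/388000 + 1/680000 + 1/340000 + 1/684000 = 8.451×10^-6, so k_eq = 118300 N/m.
ω_n = √(k_eq/m) = √(118300/95.1) = 35.27 rad/s.
Critical damping c_c = 2√(k_eq·m) = 2√(118300 × 95.1) = 6709 N·s/m, so ζ = c/c_c = 3270/6709 = 0.4874.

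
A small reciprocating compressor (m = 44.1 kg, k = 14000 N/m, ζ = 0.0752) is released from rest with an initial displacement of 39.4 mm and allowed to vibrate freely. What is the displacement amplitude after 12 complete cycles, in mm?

Logarithmic decrement δ = 2πζ/√(1 − ζ²) = 2π × 0.07520/√(1 − 0.00566) = 0.4738.
After n cycles, x_n/x₀ = e^(−nδ), so x_12 = 39.4 × e^(−12 × 0.4738) = 39.4 × 0.003393 = 0.1337 mm.

0.134 mm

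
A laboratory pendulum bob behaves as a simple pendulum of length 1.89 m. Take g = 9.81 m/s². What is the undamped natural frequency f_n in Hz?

For a simple pendulum ω_n = √(g/L) = √(9.81/1.89) = √5.190 = 2.278 rad/s.
f_n = ω_n/(2π) = 2.278/6.283 = 0.3626 Hz.

0.363 Hz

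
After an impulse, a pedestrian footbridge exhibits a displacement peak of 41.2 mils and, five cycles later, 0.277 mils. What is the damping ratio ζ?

0.157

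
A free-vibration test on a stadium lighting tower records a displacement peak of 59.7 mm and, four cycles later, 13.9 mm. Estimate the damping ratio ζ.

0.0579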